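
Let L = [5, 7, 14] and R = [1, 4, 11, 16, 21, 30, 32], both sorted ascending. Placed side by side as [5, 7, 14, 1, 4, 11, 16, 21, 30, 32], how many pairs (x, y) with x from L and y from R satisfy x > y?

Take each right-half value and tally the left-half values above it:
r = 1: 5, 7, 14 → 3
r = 4: 5, 7, 14 → 3
r = 11: 14 → 1
r = 16: none → 0
r = 21: none → 0
r = 30: none → 0
r = 32: none → 0
Cross-inversions: 3 + 3 + 1 + 0 + 0 + 0 + 0 = 7

7 split inversions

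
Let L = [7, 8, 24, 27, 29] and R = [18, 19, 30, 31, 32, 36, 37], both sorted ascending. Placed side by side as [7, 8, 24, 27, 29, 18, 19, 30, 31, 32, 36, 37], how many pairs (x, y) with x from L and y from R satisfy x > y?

6

Take each right-half value and tally the left-half values above it:
r = 18: 24, 27, 29 → 3
r = 19: 24, 27, 29 → 3
r = 30: none → 0
r = 31: none → 0
r = 32: none → 0
r = 36: none → 0
r = 37: none → 0
Cross-inversions: 3 + 3 + 0 + 0 + 0 + 0 + 0 = 6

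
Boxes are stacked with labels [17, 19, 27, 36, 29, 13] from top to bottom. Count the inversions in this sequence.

Out-of-order index pairs (1-indexed):
(1,6): 17 > 13
(2,6): 19 > 13
(3,6): 27 > 13
(4,5): 36 > 29
(4,6): 36 > 13
(5,6): 29 > 13
That's 6 pairs.

6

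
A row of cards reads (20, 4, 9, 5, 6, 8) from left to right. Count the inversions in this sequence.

Listing every pair i<j with a[i]>a[j] (using 0-based positions):
(0,1): 20 > 4
(0,2): 20 > 9
(0,3): 20 > 5
(0,4): 20 > 6
(0,5): 20 > 8
(2,3): 9 > 5
(2,4): 9 > 6
(2,5): 9 > 8
That's 8 pairs.

8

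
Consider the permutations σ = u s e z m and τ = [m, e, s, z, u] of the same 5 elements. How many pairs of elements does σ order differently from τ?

8 discordant pairs

Assign each item its position (1..5) in the first ordering, then rewrite the second ordering as that position sequence:
positions: u→1, s→2, e→3, z→4, m→5
second ordering as positions: [5, 3, 2, 4, 1]
Discordant pairs = inversions in this position sequence.
5: 3, 2, 4, 1 → 4
3: 2, 1 → 2
2: 1 → 1
4: 1 → 1
1: 0
Total: 4 + 2 + 1 + 1 + 0 = 8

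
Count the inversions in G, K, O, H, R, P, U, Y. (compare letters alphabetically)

For each element, count later entries that are smaller:
G: 0
K: 1
O: 1
H: 0
R: 1
P: 0
U: 0
Y: 0
Sum: 0 + 1 + 1 + 0 + 1 + 0 + 0 + 0 = 3

There are 3 inversions.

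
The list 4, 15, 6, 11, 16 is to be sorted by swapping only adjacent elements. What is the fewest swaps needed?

2 adjacent swaps

Minimum adjacent swaps = number of inversions (each swap of adjacent out-of-order elements removes one inversion and no swap can remove more).
Count inversions — for each element, later elements that are smaller:
4: none → 0
15: 6, 11 → 2
6: none → 0
11: none → 0
16: none → 0
Total inversions: 0 + 2 + 0 + 0 + 0 = 2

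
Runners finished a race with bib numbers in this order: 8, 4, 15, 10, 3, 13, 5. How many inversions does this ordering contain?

For each element, count later entries that are smaller:
8: 3
4: 1
15: 4
10: 2
3: 0
13: 1
5: 0
Sum: 3 + 1 + 4 + 2 + 0 + 1 + 0 = 11

11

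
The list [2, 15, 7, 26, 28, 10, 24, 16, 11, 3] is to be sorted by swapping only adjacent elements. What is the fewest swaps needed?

Each adjacent swap fixes exactly one inversion, so the minimum swap count equals the number of inversions.
Count inversions — for each element, later elements that are smaller:
2: none → 0
15: 7, 10, 11, 3 → 4
7: 3 → 1
26: 10, 24, 16, 11, 3 → 5
28: 10, 24, 16, 11, 3 → 5
10: 3 → 1
24: 16, 11, 3 → 3
16: 11, 3 → 2
11: 3 → 1
3: none → 0
Total inversions: 0 + 4 + 1 + 5 + 5 + 1 + 3 + 2 + 1 + 0 = 22

22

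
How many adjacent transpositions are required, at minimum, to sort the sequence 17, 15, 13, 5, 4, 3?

Each adjacent swap fixes exactly one inversion, so the minimum swap count equals the number of inversions.
Count inversions — for each element, later elements that are smaller:
17: 15, 13, 5, 4, 3 → 5
15: 13, 5, 4, 3 → 4
13: 5, 4, 3 → 3
5: 4, 3 → 2
4: 3 → 1
3: none → 0
Total inversions: 5 + 4 + 3 + 2 + 1 + 0 = 15

15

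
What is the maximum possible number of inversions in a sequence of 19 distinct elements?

The maximum occurs when the array is in strictly decreasing order: every one of the C(19, 2) pairs is inverted.
C(19, 2) = 19·18/2 = 171

Inversions: 171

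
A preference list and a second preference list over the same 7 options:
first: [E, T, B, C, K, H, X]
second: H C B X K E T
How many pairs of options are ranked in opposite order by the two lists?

15 pairs

Assign each item its position (1..7) in the first ordering, then rewrite the second ordering as that position sequence:
positions: E→1, T→2, B→3, C→4, K→5, H→6, X→7
second ordering as positions: [6, 4, 3, 7, 5, 1, 2]
Discordant pairs = inversions in this position sequence.
6: 4, 3, 5, 1, 2 → 5
4: 3, 1, 2 → 3
3: 1, 2 → 2
7: 5, 1, 2 → 3
5: 1, 2 → 2
1: 0
2: 0
Total: 5 + 3 + 2 + 3 + 2 + 0 + 0 = 15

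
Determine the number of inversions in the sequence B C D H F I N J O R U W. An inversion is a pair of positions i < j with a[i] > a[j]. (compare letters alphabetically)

2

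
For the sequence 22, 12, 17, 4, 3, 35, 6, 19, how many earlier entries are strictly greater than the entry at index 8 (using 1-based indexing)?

2 such elements

The element at index 8 is 19.
Elements before it: 22, 12, 17, 4, 3, 35, 6
Those larger than 19: 22, 35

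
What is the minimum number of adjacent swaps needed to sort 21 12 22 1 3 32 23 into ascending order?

8

The minimum number of adjacent swaps to sort an array equals its inversion count, since every such swap removes exactly one inversion.
Count inversions — for each element, later elements that are smaller:
21: 12, 1, 3 → 3
12: 1, 3 → 2
22: 1, 3 → 2
1: none → 0
3: none → 0
32: 23 → 1
23: none → 0
Total inversions: 3 + 2 + 2 + 0 + 0 + 1 + 0 = 8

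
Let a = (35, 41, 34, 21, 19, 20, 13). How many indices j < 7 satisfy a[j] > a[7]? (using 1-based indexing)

The element at index 7 is 13.
Elements before it: 35, 41, 34, 21, 19, 20
Those larger than 13: 35, 41, 34, 21, 19, 20

6 such elements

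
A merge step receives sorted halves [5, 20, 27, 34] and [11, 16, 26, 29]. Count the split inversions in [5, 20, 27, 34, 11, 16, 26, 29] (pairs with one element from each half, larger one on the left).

Take each right-half value and tally the left-half values above it:
r = 11: 20, 27, 34 → 3
r = 16: 20, 27, 34 → 3
r = 26: 27, 34 → 2
r = 29: 34 → 1
Cross-inversions: 3 + 3 + 2 + 1 = 9

9 split inversions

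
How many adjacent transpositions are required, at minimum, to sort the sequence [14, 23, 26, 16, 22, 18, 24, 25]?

There are 9 swaps.

Each adjacent swap fixes exactly one inversion, so the minimum swap count equals the number of inversions.
Count inversions — for each element, later elements that are smaller:
14: none → 0
23: 16, 22, 18 → 3
26: 16, 22, 18, 24, 25 → 5
16: none → 0
22: 18 → 1
18: none → 0
24: none → 0
25: none → 0
Total inversions: 0 + 3 + 5 + 0 + 1 + 0 + 0 + 0 = 9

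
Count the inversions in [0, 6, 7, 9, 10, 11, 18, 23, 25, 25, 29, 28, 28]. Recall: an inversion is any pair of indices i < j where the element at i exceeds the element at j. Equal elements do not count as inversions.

For each element, count later entries that are smaller:
0 → none → 0
6 → none → 0
7 → none → 0
9 → none → 0
10 → none → 0
11 → none → 0
18 → none → 0
23 → none → 0
25 → none → 0
25 → none → 0
29 → 28, 28 → 2
28 → none → 0
28 → none → 0
Sum: 0 + 0 + 0 + 0 + 0 + 0 + 0 + 0 + 0 + 0 + 2 + 0 + 0 = 2

There are 2 inversions.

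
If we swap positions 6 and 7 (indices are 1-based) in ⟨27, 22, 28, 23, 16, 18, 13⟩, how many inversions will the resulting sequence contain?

Positions 6 and 7 hold 18 and 13; after swapping, the array is [27, 22, 28, 23, 16, 13, 18].
Sweep left to right; for each value list the smaller values that follow it:
27: 5
22: 3
28: 4
23: 3
16: 1
13: 0
18: 0
Sum: 5 + 3 + 4 + 3 + 1 + 0 + 0 = 16

There are 16 inversions.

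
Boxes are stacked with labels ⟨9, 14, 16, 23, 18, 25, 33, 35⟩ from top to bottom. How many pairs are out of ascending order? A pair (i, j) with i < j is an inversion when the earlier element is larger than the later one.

Count, for each position, how many later elements it exceeds:
9 → none → 0
14 → none → 0
16 → none → 0
23 → 18 → 1
18 → none → 0
25 → none → 0
33 → none → 0
35 → none → 0
Sum: 0 + 0 + 0 + 1 + 0 + 0 + 0 + 0 = 1

1 inversion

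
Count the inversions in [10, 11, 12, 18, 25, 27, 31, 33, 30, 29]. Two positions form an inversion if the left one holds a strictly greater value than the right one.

Element-by-element contributions:
10 → none → 0
11 → none → 0
12 → none → 0
18 → none → 0
25 → none → 0
27 → none → 0
31 → 30, 29 → 2
33 → 30, 29 → 2
30 → 29 → 1
29 → none → 0
Sum: 0 + 0 + 0 + 0 + 0 + 0 + 2 + 2 + 1 + 0 = 5

5 out-of-order pairs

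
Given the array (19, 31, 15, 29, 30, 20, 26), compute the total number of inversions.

There are 10 out-of-order pairs.

For each element, count later entries that are smaller:
19: 1
31: 5
15: 0
29: 2
30: 2
20: 0
26: 0
Sum: 1 + 5 + 0 + 2 + 2 + 0 + 0 = 10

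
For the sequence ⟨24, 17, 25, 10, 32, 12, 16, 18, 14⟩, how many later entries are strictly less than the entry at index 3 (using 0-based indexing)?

0

The element at index 3 is 10.
Elements after it: 32, 12, 16, 18, 14
None of them are smaller than 10.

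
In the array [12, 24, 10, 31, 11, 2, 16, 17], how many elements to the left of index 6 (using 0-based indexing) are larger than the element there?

2

The element at index 6 is 16.
Elements before it: 12, 24, 10, 31, 11, 2
Those larger than 16: 24, 31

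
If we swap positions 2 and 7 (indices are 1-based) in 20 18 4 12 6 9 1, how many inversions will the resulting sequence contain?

8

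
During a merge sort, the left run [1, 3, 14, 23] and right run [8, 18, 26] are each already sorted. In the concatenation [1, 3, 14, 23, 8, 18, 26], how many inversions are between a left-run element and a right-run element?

3 cross-inversions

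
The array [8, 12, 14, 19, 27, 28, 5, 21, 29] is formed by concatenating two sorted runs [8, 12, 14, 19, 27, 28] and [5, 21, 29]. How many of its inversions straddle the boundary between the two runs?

Split inversions: 8

Take each right-half value and tally the left-half values above it:
r = 5: 8, 12, 14, 19, 27, 28 → 6
r = 21: 27, 28 → 2
r = 29: none → 0
Cross-inversions: 6 + 2 + 0 = 8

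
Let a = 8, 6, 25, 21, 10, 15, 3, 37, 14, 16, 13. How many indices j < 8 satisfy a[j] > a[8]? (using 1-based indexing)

The element at index 8 is 37.
Elements before it: 8, 6, 25, 21, 10, 15, 3
None of them are larger than 37.

0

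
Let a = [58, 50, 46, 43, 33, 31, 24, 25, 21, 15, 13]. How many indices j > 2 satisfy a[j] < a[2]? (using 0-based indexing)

The element at index 2 is 46.
Elements after it: 43, 33, 31, 24, 25, 21, 15, 13
Those smaller than 46: 43, 33, 31, 24, 25, 21, 15, 13

8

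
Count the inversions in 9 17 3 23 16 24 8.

9

Inversion pairs (indices are 1-based):
(1,3): 9 > 3
(1,7): 9 > 8
(2,3): 17 > 3
(2,5): 17 > 16
(2,7): 17 > 8
(4,5): 23 > 16
(4,7): 23 > 8
(5,7): 16 > 8
(6,7): 24 > 8
That's 9 pairs.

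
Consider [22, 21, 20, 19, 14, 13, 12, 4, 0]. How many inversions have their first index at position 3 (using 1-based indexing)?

The element at index 3 is 20.
Elements after it: 19, 14, 13, 12, 4, 0
Those smaller than 20: 19, 14, 13, 12, 4, 0

6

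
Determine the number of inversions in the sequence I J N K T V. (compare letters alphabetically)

Inversions: 1

For each element, count later entries that are smaller:
I → none → 0
J → none → 0
N → K → 1
K → none → 0
T → none → 0
V → none → 0
Sum: 0 + 0 + 1 + 0 + 0 + 0 = 1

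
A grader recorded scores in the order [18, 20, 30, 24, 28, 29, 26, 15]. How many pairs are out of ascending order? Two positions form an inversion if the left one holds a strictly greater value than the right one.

13 inversions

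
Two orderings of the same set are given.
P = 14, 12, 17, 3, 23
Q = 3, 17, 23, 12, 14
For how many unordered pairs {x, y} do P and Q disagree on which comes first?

8

Assign each item its position (1..5) in the first ordering, then rewrite the second ordering as that position sequence:
positions: 14→1, 12→2, 17→3, 3→4, 23→5
second ordering as positions: [4, 3, 5, 2, 1]
Discordant pairs = inversions in this position sequence.
4: 3, 2, 1 → 3
3: 2, 1 → 2
5: 2, 1 → 2
2: 1 → 1
1: 0
Total: 3 + 2 + 2 + 1 + 0 = 8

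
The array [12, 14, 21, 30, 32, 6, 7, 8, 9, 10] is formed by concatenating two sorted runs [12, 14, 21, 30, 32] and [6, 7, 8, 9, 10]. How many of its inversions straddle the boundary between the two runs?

25 split inversions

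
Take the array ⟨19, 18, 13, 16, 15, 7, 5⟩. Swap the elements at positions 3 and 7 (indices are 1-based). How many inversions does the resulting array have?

Positions 3 and 7 hold 13 and 5; after swapping, the array is [19, 18, 5, 16, 15, 7, 13].
Sweep left to right; for each value list the smaller values that follow it:
19: 6
18: 5
5: 0
16: 3
15: 2
7: 0
13: 0
Sum: 6 + 5 + 0 + 3 + 2 + 0 + 0 = 16

16 inversions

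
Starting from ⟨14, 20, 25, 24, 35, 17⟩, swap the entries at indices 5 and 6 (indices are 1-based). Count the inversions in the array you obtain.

Inversions: 4

Positions 5 and 6 hold 35 and 17; after swapping, the array is [14, 20, 25, 24, 17, 35].
Count, for each position, how many later elements it exceeds:
14: 0
20: 1
25: 2
24: 1
17: 0
35: 0
Sum: 0 + 1 + 2 + 1 + 0 + 0 = 4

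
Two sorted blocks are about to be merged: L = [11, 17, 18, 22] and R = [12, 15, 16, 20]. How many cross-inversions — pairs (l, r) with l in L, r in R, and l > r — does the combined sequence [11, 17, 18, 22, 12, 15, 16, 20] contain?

There are 10 split inversions.

Count, for every r in R, how many entries of L exceed r:
r = 12: 17, 18, 22 → 3
r = 15: 17, 18, 22 → 3
r = 16: 17, 18, 22 → 3
r = 20: 22 → 1
Cross-inversions: 3 + 3 + 3 + 1 = 10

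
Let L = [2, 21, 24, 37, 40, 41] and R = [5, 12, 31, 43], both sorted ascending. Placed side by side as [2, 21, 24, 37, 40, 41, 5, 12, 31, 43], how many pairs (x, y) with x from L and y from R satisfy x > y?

There are 13 cross-inversions.

For each element r of the right run, count left-run elements greater than r:
r = 5: 21, 24, 37, 40, 41 → 5
r = 12: 21, 24, 37, 40, 41 → 5
r = 31: 37, 40, 41 → 3
r = 43: none → 0
Cross-inversions: 5 + 5 + 3 + 0 = 13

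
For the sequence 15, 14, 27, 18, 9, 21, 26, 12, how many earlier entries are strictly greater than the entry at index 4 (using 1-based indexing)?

1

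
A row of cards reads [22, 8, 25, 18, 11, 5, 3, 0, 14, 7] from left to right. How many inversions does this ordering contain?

33 inversions

Sweep left to right; for each value list the smaller values that follow it:
22: 8
8: 4
25: 7
18: 6
11: 4
5: 2
3: 1
0: 0
14: 1
7: 0
Sum: 8 + 4 + 7 + 6 + 4 + 2 + 1 + 0 + 1 + 0 = 33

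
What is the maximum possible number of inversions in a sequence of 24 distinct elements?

276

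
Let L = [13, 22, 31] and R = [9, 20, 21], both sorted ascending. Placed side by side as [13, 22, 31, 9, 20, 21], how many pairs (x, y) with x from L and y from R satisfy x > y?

For each element r of the right run, count left-run elements greater than r:
r = 9: 13, 22, 31 → 3
r = 20: 22, 31 → 2
r = 21: 22, 31 → 2
Cross-inversions: 3 + 2 + 2 = 7

7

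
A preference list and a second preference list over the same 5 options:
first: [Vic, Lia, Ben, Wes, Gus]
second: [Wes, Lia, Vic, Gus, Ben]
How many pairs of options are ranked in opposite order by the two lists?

5

Assign each item its position (1..5) in the first ordering, then rewrite the second ordering as that position sequence:
positions: Vic→1, Lia→2, Ben→3, Wes→4, Gus→5
second ordering as positions: [4, 2, 1, 5, 3]
Discordant pairs = inversions in this position sequence.
4: 2, 1, 3 → 3
2: 1 → 1
1: 0
5: 3 → 1
3: 0
Total: 3 + 1 + 0 + 1 + 0 = 5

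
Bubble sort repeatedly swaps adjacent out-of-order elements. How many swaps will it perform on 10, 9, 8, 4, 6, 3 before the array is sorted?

14 swaps

Each adjacent swap fixes exactly one inversion, so the minimum swap count equals the number of inversions.
Count inversions — for each element, later elements that are smaller:
10: 9, 8, 4, 6, 3 → 5
9: 8, 4, 6, 3 → 4
8: 4, 6, 3 → 3
4: 3 → 1
6: 3 → 1
3: none → 0
Total inversions: 5 + 4 + 3 + 1 + 1 + 0 = 14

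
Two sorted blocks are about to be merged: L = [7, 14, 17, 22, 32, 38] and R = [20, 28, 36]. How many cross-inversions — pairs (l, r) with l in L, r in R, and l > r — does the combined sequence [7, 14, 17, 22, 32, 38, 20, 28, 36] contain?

For each element r of the right run, count left-run elements greater than r:
r = 20: 22, 32, 38 → 3
r = 28: 32, 38 → 2
r = 36: 38 → 1
Cross-inversions: 3 + 2 + 1 = 6

6 cross-inversions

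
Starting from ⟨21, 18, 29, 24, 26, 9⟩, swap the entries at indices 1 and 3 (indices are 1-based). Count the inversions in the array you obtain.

9

Positions 1 and 3 hold 21 and 29; after swapping, the array is [29, 18, 21, 24, 26, 9].
Sweep left to right; for each value list the smaller values that follow it:
29: 5
18: 1
21: 1
24: 1
26: 1
9: 0
Sum: 5 + 1 + 1 + 1 + 1 + 0 = 9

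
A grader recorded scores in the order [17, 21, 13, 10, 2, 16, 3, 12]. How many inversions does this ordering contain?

For each element, count later entries that are smaller:
17: 6
21: 6
13: 4
10: 2
2: 0
16: 2
3: 0
12: 0
Sum: 6 + 6 + 4 + 2 + 0 + 2 + 0 + 0 = 20

20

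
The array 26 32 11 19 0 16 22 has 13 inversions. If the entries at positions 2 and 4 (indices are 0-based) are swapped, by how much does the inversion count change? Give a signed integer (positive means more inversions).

-1

Positions 2 and 4 hold 11 and 0; after swapping, the array is [26, 32, 0, 19, 11, 16, 22].
For each element, count later entries that are smaller:
26 → 0, 19, 11, 16, 22 → 5
32 → 0, 19, 11, 16, 22 → 5
0 → none → 0
19 → 11, 16 → 2
11 → none → 0
16 → none → 0
22 → none → 0
Sum: 5 + 5 + 0 + 2 + 0 + 0 + 0 = 12
Change: 12 − 13 = -1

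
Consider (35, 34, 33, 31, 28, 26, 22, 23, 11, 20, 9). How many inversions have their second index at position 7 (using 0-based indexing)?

6

The element at index 7 is 23.
Elements before it: 35, 34, 33, 31, 28, 26, 22
Those larger than 23: 35, 34, 33, 31, 28, 26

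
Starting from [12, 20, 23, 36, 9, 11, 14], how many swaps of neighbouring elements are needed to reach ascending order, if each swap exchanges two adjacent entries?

Each adjacent swap fixes exactly one inversion, so the minimum swap count equals the number of inversions.
Count inversions — for each element, later elements that are smaller:
12: 9, 11 → 2
20: 9, 11, 14 → 3
23: 9, 11, 14 → 3
36: 9, 11, 14 → 3
9: none → 0
11: none → 0
14: none → 0
Total inversions: 2 + 3 + 3 + 3 + 0 + 0 + 0 = 11

There are 11 swaps.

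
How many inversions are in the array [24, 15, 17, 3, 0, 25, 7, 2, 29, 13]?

24 out-of-order pairs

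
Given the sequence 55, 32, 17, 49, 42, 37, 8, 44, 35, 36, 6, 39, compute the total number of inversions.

41

For each element, count later entries that are smaller:
55 → 32, 17, 49, 42, 37, 8, 44, 35, 36, 6, 39 → 11
32 → 17, 8, 6 → 3
17 → 8, 6 → 2
49 → 42, 37, 8, 44, 35, 36, 6, 39 → 8
42 → 37, 8, 35, 36, 6, 39 → 6
37 → 8, 35, 36, 6 → 4
8 → 6 → 1
44 → 35, 36, 6, 39 → 4
35 → 6 → 1
36 → 6 → 1
6 → none → 0
39 → none → 0
Sum: 11 + 3 + 2 + 8 + 6 + 4 + 1 + 4 + 1 + 1 + 0 + 0 = 41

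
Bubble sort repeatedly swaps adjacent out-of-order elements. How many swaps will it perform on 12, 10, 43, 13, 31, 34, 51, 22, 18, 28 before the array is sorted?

The minimum number of adjacent swaps to sort an array equals its inversion count, since every such swap removes exactly one inversion.
Count inversions — for each element, later elements that are smaller:
12: 10 → 1
10: none → 0
43: 13, 31, 34, 22, 18, 28 → 6
13: none → 0
31: 22, 18, 28 → 3
34: 22, 18, 28 → 3
51: 22, 18, 28 → 3
22: 18 → 1
18: none → 0
28: none → 0
Total inversions: 1 + 0 + 6 + 0 + 3 + 3 + 3 + 1 + 0 + 0 = 17

There are 17 adjacent swaps.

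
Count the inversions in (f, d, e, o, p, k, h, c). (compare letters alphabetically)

14

Sweep left to right; for each value list the smaller values that follow it:
f: 3
d: 1
e: 1
o: 3
p: 3
k: 2
h: 1
c: 0
Sum: 3 + 1 + 1 + 3 + 3 + 2 + 1 + 0 = 14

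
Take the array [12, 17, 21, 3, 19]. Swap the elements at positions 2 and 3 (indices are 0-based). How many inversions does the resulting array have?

Positions 2 and 3 hold 21 and 3; after swapping, the array is [12, 17, 3, 21, 19].
Sweep left to right; for each value list the smaller values that follow it:
12 → 3 → 1
17 → 3 → 1
3 → none → 0
21 → 19 → 1
19 → none → 0
Sum: 1 + 1 + 0 + 1 + 0 = 3

3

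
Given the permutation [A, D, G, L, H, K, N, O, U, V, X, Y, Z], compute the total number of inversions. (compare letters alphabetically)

Count, for each position, how many later elements it exceeds:
A → none → 0
D → none → 0
G → none → 0
L → H, K → 2
H → none → 0
K → none → 0
N → none → 0
O → none → 0
U → none → 0
V → none → 0
X → none → 0
Y → none → 0
Z → none → 0
Sum: 0 + 0 + 0 + 2 + 0 + 0 + 0 + 0 + 0 + 0 + 0 + 0 + 0 = 2

2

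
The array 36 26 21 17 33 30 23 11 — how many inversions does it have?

20 inversions

For each element, count later entries that are smaller:
36: 7
26: 4
21: 2
17: 1
33: 3
30: 2
23: 1
11: 0
Sum: 7 + 4 + 2 + 1 + 3 + 2 + 1 + 0 = 20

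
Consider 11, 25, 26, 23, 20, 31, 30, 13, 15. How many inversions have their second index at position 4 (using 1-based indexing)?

The element at index 4 is 23.
Elements before it: 11, 25, 26
Those larger than 23: 25, 26

2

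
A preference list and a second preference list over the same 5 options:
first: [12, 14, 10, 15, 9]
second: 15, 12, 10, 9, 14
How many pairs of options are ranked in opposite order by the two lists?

Pairs: 5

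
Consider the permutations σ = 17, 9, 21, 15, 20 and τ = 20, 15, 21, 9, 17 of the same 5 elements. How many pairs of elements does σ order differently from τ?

There are 10 discordant pairs.

Assign each item its position (1..5) in the first ordering, then rewrite the second ordering as that position sequence:
positions: 17→1, 9→2, 21→3, 15→4, 20→5
second ordering as positions: [5, 4, 3, 2, 1]
Discordant pairs = inversions in this position sequence.
5: 4, 3, 2, 1 → 4
4: 3, 2, 1 → 3
3: 2, 1 → 2
2: 1 → 1
1: 0
Total: 4 + 3 + 2 + 1 + 0 = 10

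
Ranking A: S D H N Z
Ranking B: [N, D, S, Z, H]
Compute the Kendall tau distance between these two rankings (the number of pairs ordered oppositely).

Assign each item its position (1..5) in the first ordering, then rewrite the second ordering as that position sequence:
positions: S→1, D→2, H→3, N→4, Z→5
second ordering as positions: [4, 2, 1, 5, 3]
Discordant pairs = inversions in this position sequence.
4: 2, 1, 3 → 3
2: 1 → 1
1: 0
5: 3 → 1
3: 0
Total: 3 + 1 + 0 + 1 + 0 = 5

Discordant pairs: 5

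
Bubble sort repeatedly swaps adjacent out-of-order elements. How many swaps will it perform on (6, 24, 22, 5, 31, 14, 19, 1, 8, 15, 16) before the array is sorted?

The minimum number of adjacent swaps to sort an array equals its inversion count, since every such swap removes exactly one inversion.
Count inversions — for each element, later elements that are smaller:
6: 5, 1 → 2
24: 22, 5, 14, 19, 1, 8, 15, 16 → 8
22: 5, 14, 19, 1, 8, 15, 16 → 7
5: 1 → 1
31: 14, 19, 1, 8, 15, 16 → 6
14: 1, 8 → 2
19: 1, 8, 15, 16 → 4
1: none → 0
8: none → 0
15: none → 0
16: none → 0
Total inversions: 2 + 8 + 7 + 1 + 6 + 2 + 4 + 0 + 0 + 0 + 0 = 30

30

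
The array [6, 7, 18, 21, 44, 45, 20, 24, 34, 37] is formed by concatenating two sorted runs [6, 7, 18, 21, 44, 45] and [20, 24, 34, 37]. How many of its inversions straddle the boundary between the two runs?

There are 9 cross-inversions.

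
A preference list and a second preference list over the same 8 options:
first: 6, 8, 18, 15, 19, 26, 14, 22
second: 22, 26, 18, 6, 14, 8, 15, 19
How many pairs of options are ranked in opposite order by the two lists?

Pairs: 17

Assign each item its position (1..8) in the first ordering, then rewrite the second ordering as that position sequence:
positions: 6→1, 8→2, 18→3, 15→4, 19→5, 26→6, 14→7, 22→8
second ordering as positions: [8, 6, 3, 1, 7, 2, 4, 5]
Discordant pairs = inversions in this position sequence.
8: 6, 3, 1, 7, 2, 4, 5 → 7
6: 3, 1, 2, 4, 5 → 5
3: 1, 2 → 2
1: 0
7: 2, 4, 5 → 3
2: 0
4: 0
5: 0
Total: 7 + 5 + 2 + 0 + 3 + 0 + 0 + 0 = 17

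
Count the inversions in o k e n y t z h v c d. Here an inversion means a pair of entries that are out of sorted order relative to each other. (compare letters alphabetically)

31

Sweep left to right; for each value list the smaller values that follow it:
o → k, e, n, h, c, d → 6
k → e, h, c, d → 4
e → c, d → 2
n → h, c, d → 3
y → t, h, v, c, d → 5
t → h, c, d → 3
z → h, v, c, d → 4
h → c, d → 2
v → c, d → 2
c → none → 0
d → none → 0
Sum: 6 + 4 + 2 + 3 + 5 + 3 + 4 + 2 + 2 + 0 + 0 = 31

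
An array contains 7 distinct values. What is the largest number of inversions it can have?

21

A reversed (strictly descending) arrangement makes every pair an inversion, giving C(7, 2) inversions.
C(7, 2) = 7·6/2 = 21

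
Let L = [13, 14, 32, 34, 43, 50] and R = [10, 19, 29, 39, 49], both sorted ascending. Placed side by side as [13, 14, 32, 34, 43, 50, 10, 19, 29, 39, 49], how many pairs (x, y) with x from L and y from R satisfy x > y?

Take each right-half value and tally the left-half values above it:
r = 10: 13, 14, 32, 34, 43, 50 → 6
r = 19: 32, 34, 43, 50 → 4
r = 29: 32, 34, 43, 50 → 4
r = 39: 43, 50 → 2
r = 49: 50 → 1
Cross-inversions: 6 + 4 + 4 + 2 + 1 = 17

17 split inversions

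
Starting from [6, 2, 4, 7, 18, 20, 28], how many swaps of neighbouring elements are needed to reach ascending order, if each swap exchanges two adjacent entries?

The minimum number of adjacent swaps to sort an array equals its inversion count, since every such swap removes exactly one inversion.
Count inversions — for each element, later elements that are smaller:
6: 2, 4 → 2
2: none → 0
4: none → 0
7: none → 0
18: none → 0
20: none → 0
28: none → 0
Total inversions: 2 + 0 + 0 + 0 + 0 + 0 + 0 = 2

2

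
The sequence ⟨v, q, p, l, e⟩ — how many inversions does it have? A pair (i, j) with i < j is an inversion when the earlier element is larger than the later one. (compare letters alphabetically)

There are 10 inversions.

Count, for each position, how many later elements it exceeds:
v → q, p, l, e → 4
q → p, l, e → 3
p → l, e → 2
l → e → 1
e → none → 0
Sum: 4 + 3 + 2 + 1 + 0 = 10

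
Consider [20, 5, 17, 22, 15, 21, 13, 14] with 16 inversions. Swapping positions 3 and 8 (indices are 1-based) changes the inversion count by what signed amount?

-3

Positions 3 and 8 hold 17 and 14; after swapping, the array is [20, 5, 14, 22, 15, 21, 13, 17].
Sweep left to right; for each value list the smaller values that follow it:
20: 5
5: 0
14: 1
22: 4
15: 1
21: 2
13: 0
17: 0
Sum: 5 + 0 + 1 + 4 + 1 + 2 + 0 + 0 = 13
Change: 13 − 16 = -3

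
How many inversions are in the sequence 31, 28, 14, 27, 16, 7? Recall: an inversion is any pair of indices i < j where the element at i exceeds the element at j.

13 inversions

Element-by-element contributions:
31: 5
28: 4
14: 1
27: 2
16: 1
7: 0
Sum: 5 + 4 + 1 + 2 + 1 + 0 = 13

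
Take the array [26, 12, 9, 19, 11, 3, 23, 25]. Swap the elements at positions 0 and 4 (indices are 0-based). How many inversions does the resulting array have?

Positions 0 and 4 hold 26 and 11; after swapping, the array is [11, 12, 9, 19, 26, 3, 23, 25].
For each element, count later entries that are smaller:
11: 2
12: 2
9: 1
19: 1
26: 3
3: 0
23: 0
25: 0
Sum: 2 + 2 + 1 + 1 + 3 + 0 + 0 + 0 = 9

9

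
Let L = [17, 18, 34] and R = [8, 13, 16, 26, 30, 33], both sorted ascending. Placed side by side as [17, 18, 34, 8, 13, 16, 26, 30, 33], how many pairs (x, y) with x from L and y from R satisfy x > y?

12 cross-inversions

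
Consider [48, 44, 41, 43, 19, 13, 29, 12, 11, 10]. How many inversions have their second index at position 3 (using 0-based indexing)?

2

The element at index 3 is 43.
Elements before it: 48, 44, 41
Those larger than 43: 48, 44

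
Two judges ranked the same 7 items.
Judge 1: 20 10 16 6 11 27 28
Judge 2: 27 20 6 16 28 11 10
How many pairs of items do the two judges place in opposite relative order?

11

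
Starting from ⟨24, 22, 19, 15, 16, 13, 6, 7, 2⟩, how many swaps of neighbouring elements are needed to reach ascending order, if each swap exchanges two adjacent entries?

34 adjacent swaps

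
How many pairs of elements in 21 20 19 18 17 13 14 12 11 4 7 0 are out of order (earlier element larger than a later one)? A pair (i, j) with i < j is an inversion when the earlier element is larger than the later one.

64

For each element, count later entries that are smaller:
21 → 20, 19, 18, 17, 13, 14, 12, 11, 4, 7, 0 → 11
20 → 19, 18, 17, 13, 14, 12, 11, 4, 7, 0 → 10
19 → 18, 17, 13, 14, 12, 11, 4, 7, 0 → 9
18 → 17, 13, 14, 12, 11, 4, 7, 0 → 8
17 → 13, 14, 12, 11, 4, 7, 0 → 7
13 → 12, 11, 4, 7, 0 → 5
14 → 12, 11, 4, 7, 0 → 5
12 → 11, 4, 7, 0 → 4
11 → 4, 7, 0 → 3
4 → 0 → 1
7 → 0 → 1
0 → none → 0
Sum: 11 + 10 + 9 + 8 + 7 + 5 + 5 + 4 + 3 + 1 + 1 + 0 = 64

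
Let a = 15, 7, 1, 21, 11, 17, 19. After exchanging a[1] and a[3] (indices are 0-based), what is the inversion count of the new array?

8

Positions 1 and 3 hold 7 and 21; after swapping, the array is [15, 21, 1, 7, 11, 17, 19].
Count, for each position, how many later elements it exceeds:
15 → 1, 7, 11 → 3
21 → 1, 7, 11, 17, 19 → 5
1 → none → 0
7 → none → 0
11 → none → 0
17 → none → 0
19 → none → 0
Sum: 3 + 5 + 0 + 0 + 0 + 0 + 0 = 8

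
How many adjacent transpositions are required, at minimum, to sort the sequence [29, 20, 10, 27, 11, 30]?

7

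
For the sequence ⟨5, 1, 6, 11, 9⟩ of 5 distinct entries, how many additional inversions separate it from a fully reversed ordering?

8

Maximum inversions for 5 distinct elements is C(5, 2) = 5·4/2 = 10.
Current inversions — for each element, count later smaller elements:
5: 1
1: 0
6: 0
11: 1
9: 0
Current total: 1 + 0 + 0 + 1 + 0 = 2
Shortfall: 10 − 2 = 8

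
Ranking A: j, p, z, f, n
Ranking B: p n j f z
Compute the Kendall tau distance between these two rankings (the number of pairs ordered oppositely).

Assign each item its position (1..5) in the first ordering, then rewrite the second ordering as that position sequence:
positions: j→1, p→2, z→3, f→4, n→5
second ordering as positions: [2, 5, 1, 4, 3]
Discordant pairs = inversions in this position sequence.
2: 1 → 1
5: 1, 4, 3 → 3
1: 0
4: 3 → 1
3: 0
Total: 1 + 3 + 0 + 1 + 0 = 5

5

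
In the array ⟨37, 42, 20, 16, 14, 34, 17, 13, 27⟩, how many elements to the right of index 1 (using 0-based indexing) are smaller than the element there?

7 such elements

The element at index 1 is 42.
Elements after it: 20, 16, 14, 34, 17, 13, 27
Those smaller than 42: 20, 16, 14, 34, 17, 13, 27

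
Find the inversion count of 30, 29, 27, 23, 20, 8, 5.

Count, for each position, how many later elements it exceeds:
30 → 29, 27, 23, 20, 8, 5 → 6
29 → 27, 23, 20, 8, 5 → 5
27 → 23, 20, 8, 5 → 4
23 → 20, 8, 5 → 3
20 → 8, 5 → 2
8 → 5 → 1
5 → none → 0
Sum: 6 + 5 + 4 + 3 + 2 + 1 + 0 = 21

21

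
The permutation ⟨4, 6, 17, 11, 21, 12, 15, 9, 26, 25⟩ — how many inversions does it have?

11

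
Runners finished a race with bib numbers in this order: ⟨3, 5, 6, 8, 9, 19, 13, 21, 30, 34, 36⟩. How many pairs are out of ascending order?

Element-by-element contributions:
3: 0
5: 0
6: 0
8: 0
9: 0
19: 1
13: 0
21: 0
30: 0
34: 0
36: 0
Sum: 0 + 0 + 0 + 0 + 0 + 1 + 0 + 0 + 0 + 0 + 0 = 1

Out-of-order pairs: 1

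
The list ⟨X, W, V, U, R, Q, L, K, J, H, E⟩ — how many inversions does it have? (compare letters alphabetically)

For each element, count later entries that are smaller:
X → W, V, U, R, Q, L, K, J, H, E → 10
W → V, U, R, Q, L, K, J, H, E → 9
V → U, R, Q, L, K, J, H, E → 8
U → R, Q, L, K, J, H, E → 7
R → Q, L, K, J, H, E → 6
Q → L, K, J, H, E → 5
L → K, J, H, E → 4
K → J, H, E → 3
J → H, E → 2
H → E → 1
E → none → 0
Sum: 10 + 9 + 8 + 7 + 6 + 5 + 4 + 3 + 2 + 1 + 0 = 55

55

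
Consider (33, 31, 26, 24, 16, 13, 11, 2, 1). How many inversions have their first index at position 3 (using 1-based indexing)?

The element at index 3 is 26.
Elements after it: 24, 16, 13, 11, 2, 1
Those smaller than 26: 24, 16, 13, 11, 2, 1

6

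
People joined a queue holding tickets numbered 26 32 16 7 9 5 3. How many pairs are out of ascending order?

19

Element-by-element contributions:
26 → 16, 7, 9, 5, 3 → 5
32 → 16, 7, 9, 5, 3 → 5
16 → 7, 9, 5, 3 → 4
7 → 5, 3 → 2
9 → 5, 3 → 2
5 → 3 → 1
3 → none → 0
Sum: 5 + 5 + 4 + 2 + 2 + 1 + 0 = 19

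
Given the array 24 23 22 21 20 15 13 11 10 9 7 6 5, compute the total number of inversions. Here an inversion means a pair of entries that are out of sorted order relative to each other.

Count, for each position, how many later elements it exceeds:
24: 12
23: 11
22: 10
21: 9
20: 8
15: 7
13: 6
11: 5
10: 4
9: 3
7: 2
6: 1
5: 0
Sum: 12 + 11 + 10 + 9 + 8 + 7 + 6 + 5 + 4 + 3 + 2 + 1 + 0 = 78

78 out-of-order pairs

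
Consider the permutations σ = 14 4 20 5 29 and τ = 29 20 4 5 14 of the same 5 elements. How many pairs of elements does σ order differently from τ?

Assign each item its position (1..5) in the first ordering, then rewrite the second ordering as that position sequence:
positions: 14→1, 4→2, 20→3, 5→4, 29→5
second ordering as positions: [5, 3, 2, 4, 1]
Discordant pairs = inversions in this position sequence.
5: 3, 2, 4, 1 → 4
3: 2, 1 → 2
2: 1 → 1
4: 1 → 1
1: 0
Total: 4 + 2 + 1 + 1 + 0 = 8

Discordant pairs: 8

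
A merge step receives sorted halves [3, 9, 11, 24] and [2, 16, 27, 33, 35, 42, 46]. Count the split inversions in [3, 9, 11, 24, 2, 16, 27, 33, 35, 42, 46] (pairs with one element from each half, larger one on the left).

Take each right-half value and tally the left-half values above it:
r = 2: 3, 9, 11, 24 → 4
r = 16: 24 → 1
r = 27: none → 0
r = 33: none → 0
r = 35: none → 0
r = 42: none → 0
r = 46: none → 0
Cross-inversions: 4 + 1 + 0 + 0 + 0 + 0 + 0 = 5

5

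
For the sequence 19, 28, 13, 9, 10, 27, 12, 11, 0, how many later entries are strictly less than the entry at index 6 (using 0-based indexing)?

The element at index 6 is 12.
Elements after it: 11, 0
Those smaller than 12: 11, 0

2 such elements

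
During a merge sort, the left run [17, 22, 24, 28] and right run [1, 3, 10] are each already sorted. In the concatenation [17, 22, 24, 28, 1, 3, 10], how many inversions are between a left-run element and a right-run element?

12

Count, for every r in R, how many entries of L exceed r:
r = 1: 17, 22, 24, 28 → 4
r = 3: 17, 22, 24, 28 → 4
r = 10: 17, 22, 24, 28 → 4
Cross-inversions: 4 + 4 + 4 = 12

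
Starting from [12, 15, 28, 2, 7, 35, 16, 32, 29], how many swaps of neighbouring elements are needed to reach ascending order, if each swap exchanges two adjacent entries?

11 adjacent swaps

Each adjacent swap fixes exactly one inversion, so the minimum swap count equals the number of inversions.
Count inversions — for each element, later elements that are smaller:
12: 2, 7 → 2
15: 2, 7 → 2
28: 2, 7, 16 → 3
2: none → 0
7: none → 0
35: 16, 32, 29 → 3
16: none → 0
32: 29 → 1
29: none → 0
Total inversions: 2 + 2 + 3 + 0 + 0 + 3 + 0 + 1 + 0 = 11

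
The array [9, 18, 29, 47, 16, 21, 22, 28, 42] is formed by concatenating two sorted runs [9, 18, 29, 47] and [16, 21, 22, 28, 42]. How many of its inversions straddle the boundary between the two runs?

Take each right-half value and tally the left-half values above it:
r = 16: 18, 29, 47 → 3
r = 21: 29, 47 → 2
r = 22: 29, 47 → 2
r = 28: 29, 47 → 2
r = 42: 47 → 1
Cross-inversions: 3 + 2 + 2 + 2 + 1 = 10

10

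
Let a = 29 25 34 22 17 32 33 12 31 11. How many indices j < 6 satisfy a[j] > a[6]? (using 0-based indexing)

1

The element at index 6 is 33.
Elements before it: 29, 25, 34, 22, 17, 32
Those larger than 33: 34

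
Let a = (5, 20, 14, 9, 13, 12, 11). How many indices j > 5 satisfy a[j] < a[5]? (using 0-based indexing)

The element at index 5 is 12.
Elements after it: 11
Those smaller than 12: 11

1 such element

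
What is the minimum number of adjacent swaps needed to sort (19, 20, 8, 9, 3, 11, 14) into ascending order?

Swaps: 12

Each adjacent swap fixes exactly one inversion, so the minimum swap count equals the number of inversions.
Count inversions — for each element, later elements that are smaller:
19: 8, 9, 3, 11, 14 → 5
20: 8, 9, 3, 11, 14 → 5
8: 3 → 1
9: 3 → 1
3: none → 0
11: none → 0
14: none → 0
Total inversions: 5 + 5 + 1 + 1 + 0 + 0 + 0 = 12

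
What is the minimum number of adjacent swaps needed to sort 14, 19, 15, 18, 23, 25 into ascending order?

Adjacent swaps: 2

Minimum adjacent swaps = number of inversions (each swap of adjacent out-of-order elements removes one inversion and no swap can remove more).
Count inversions — for each element, later elements that are smaller:
14: none → 0
19: 15, 18 → 2
15: none → 0
18: none → 0
23: none → 0
25: none → 0
Total inversions: 0 + 2 + 0 + 0 + 0 + 0 = 2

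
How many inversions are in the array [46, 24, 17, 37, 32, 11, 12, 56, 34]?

19 inversions

Element-by-element contributions:
46: 7
24: 3
17: 2
37: 4
32: 2
11: 0
12: 0
56: 1
34: 0
Sum: 7 + 3 + 2 + 4 + 2 + 0 + 0 + 1 + 0 = 19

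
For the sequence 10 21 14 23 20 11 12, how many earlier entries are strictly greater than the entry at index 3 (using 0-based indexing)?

0

The element at index 3 is 23.
Elements before it: 10, 21, 14
None of them are larger than 23.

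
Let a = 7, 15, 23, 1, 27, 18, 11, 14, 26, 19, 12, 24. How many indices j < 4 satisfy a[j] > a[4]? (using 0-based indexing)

0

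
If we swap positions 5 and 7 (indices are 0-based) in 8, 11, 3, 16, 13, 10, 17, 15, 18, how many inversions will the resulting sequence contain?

Positions 5 and 7 hold 10 and 15; after swapping, the array is [8, 11, 3, 16, 13, 15, 17, 10, 18].
Count, for each position, how many later elements it exceeds:
8: 1
11: 2
3: 0
16: 3
13: 1
15: 1
17: 1
10: 0
18: 0
Sum: 1 + 2 + 0 + 3 + 1 + 1 + 1 + 0 + 0 = 9

9 inversions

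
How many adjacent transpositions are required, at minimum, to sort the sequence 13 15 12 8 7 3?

14

Minimum adjacent swaps = number of inversions (each swap of adjacent out-of-order elements removes one inversion and no swap can remove more).
Count inversions — for each element, later elements that are smaller:
13: 12, 8, 7, 3 → 4
15: 12, 8, 7, 3 → 4
12: 8, 7, 3 → 3
8: 7, 3 → 2
7: 3 → 1
3: none → 0
Total inversions: 4 + 4 + 3 + 2 + 1 + 0 = 14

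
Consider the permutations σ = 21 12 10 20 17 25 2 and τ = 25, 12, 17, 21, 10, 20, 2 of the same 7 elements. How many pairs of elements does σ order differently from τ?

Discordant pairs: 9

Assign each item its position (1..7) in the first ordering, then rewrite the second ordering as that position sequence:
positions: 21→1, 12→2, 10→3, 20→4, 17→5, 25→6, 2→7
second ordering as positions: [6, 2, 5, 1, 3, 4, 7]
Discordant pairs = inversions in this position sequence.
6: 2, 5, 1, 3, 4 → 5
2: 1 → 1
5: 1, 3, 4 → 3
1: 0
3: 0
4: 0
7: 0
Total: 5 + 1 + 3 + 0 + 0 + 0 + 0 = 9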